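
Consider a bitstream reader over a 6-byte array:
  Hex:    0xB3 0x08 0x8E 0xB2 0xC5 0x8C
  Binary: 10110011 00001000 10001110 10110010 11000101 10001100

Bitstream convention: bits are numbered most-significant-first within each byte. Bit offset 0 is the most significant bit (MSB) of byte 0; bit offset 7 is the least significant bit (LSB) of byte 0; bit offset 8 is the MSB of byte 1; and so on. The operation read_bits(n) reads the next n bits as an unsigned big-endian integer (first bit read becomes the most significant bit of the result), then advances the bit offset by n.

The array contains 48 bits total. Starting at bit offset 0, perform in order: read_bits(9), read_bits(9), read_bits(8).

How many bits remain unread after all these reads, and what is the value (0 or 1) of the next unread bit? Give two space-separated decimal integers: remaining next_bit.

Read 1: bits[0:9] width=9 -> value=358 (bin 101100110); offset now 9 = byte 1 bit 1; 39 bits remain
Read 2: bits[9:18] width=9 -> value=34 (bin 000100010); offset now 18 = byte 2 bit 2; 30 bits remain
Read 3: bits[18:26] width=8 -> value=58 (bin 00111010); offset now 26 = byte 3 bit 2; 22 bits remain

Answer: 22 1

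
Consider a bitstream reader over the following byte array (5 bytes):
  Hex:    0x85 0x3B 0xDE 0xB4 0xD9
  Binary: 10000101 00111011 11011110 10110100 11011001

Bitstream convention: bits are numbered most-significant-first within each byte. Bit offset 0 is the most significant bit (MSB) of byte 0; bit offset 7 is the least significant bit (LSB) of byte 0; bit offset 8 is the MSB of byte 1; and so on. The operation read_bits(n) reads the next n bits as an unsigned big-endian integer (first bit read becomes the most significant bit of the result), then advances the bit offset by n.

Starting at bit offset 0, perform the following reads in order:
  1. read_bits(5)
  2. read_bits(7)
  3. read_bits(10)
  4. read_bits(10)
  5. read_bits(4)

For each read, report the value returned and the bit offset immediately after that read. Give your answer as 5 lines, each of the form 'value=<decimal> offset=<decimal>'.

Answer: value=16 offset=5
value=83 offset=12
value=759 offset=22
value=692 offset=32
value=13 offset=36

Derivation:
Read 1: bits[0:5] width=5 -> value=16 (bin 10000); offset now 5 = byte 0 bit 5; 35 bits remain
Read 2: bits[5:12] width=7 -> value=83 (bin 1010011); offset now 12 = byte 1 bit 4; 28 bits remain
Read 3: bits[12:22] width=10 -> value=759 (bin 1011110111); offset now 22 = byte 2 bit 6; 18 bits remain
Read 4: bits[22:32] width=10 -> value=692 (bin 1010110100); offset now 32 = byte 4 bit 0; 8 bits remain
Read 5: bits[32:36] width=4 -> value=13 (bin 1101); offset now 36 = byte 4 bit 4; 4 bits remain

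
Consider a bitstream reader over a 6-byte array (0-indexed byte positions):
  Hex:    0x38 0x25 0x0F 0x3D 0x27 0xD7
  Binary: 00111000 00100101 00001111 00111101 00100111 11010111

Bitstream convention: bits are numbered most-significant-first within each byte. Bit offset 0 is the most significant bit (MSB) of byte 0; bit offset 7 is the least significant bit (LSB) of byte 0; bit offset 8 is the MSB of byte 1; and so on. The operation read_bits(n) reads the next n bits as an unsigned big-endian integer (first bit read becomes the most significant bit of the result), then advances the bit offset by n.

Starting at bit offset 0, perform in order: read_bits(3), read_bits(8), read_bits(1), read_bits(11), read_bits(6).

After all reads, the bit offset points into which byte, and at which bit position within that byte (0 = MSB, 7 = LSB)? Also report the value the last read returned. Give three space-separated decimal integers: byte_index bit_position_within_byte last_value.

Read 1: bits[0:3] width=3 -> value=1 (bin 001); offset now 3 = byte 0 bit 3; 45 bits remain
Read 2: bits[3:11] width=8 -> value=193 (bin 11000001); offset now 11 = byte 1 bit 3; 37 bits remain
Read 3: bits[11:12] width=1 -> value=0 (bin 0); offset now 12 = byte 1 bit 4; 36 bits remain
Read 4: bits[12:23] width=11 -> value=647 (bin 01010000111); offset now 23 = byte 2 bit 7; 25 bits remain
Read 5: bits[23:29] width=6 -> value=39 (bin 100111); offset now 29 = byte 3 bit 5; 19 bits remain

Answer: 3 5 39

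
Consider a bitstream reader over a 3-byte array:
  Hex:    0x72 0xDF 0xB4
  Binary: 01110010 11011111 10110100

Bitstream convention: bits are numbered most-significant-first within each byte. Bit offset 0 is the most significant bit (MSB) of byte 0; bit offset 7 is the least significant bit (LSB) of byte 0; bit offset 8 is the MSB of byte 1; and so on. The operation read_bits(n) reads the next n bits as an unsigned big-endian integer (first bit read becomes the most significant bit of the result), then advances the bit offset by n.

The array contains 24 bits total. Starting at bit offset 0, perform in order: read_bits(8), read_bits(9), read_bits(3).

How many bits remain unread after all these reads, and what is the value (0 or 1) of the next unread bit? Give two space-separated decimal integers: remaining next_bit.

Read 1: bits[0:8] width=8 -> value=114 (bin 01110010); offset now 8 = byte 1 bit 0; 16 bits remain
Read 2: bits[8:17] width=9 -> value=447 (bin 110111111); offset now 17 = byte 2 bit 1; 7 bits remain
Read 3: bits[17:20] width=3 -> value=3 (bin 011); offset now 20 = byte 2 bit 4; 4 bits remain

Answer: 4 0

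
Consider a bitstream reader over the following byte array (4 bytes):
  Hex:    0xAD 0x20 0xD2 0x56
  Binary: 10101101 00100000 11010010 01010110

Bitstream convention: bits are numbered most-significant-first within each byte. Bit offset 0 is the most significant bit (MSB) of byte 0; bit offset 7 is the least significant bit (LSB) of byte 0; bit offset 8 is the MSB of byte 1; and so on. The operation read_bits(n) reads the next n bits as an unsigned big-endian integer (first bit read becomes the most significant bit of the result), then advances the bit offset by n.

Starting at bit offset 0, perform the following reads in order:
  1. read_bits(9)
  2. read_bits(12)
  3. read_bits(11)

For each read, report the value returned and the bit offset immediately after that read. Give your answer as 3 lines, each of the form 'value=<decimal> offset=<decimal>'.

Read 1: bits[0:9] width=9 -> value=346 (bin 101011010); offset now 9 = byte 1 bit 1; 23 bits remain
Read 2: bits[9:21] width=12 -> value=1050 (bin 010000011010); offset now 21 = byte 2 bit 5; 11 bits remain
Read 3: bits[21:32] width=11 -> value=598 (bin 01001010110); offset now 32 = byte 4 bit 0; 0 bits remain

Answer: value=346 offset=9
value=1050 offset=21
value=598 offset=32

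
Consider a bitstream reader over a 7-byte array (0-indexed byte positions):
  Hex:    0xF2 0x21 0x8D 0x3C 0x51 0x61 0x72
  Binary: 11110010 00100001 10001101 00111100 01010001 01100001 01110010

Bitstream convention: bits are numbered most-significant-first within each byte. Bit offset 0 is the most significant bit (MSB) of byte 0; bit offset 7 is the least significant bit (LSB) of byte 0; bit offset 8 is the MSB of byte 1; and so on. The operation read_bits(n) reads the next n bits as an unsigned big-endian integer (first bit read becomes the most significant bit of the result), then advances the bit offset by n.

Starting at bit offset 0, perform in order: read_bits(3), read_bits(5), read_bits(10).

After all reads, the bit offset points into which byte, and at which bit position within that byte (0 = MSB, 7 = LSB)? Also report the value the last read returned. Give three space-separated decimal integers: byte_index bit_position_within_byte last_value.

Answer: 2 2 134

Derivation:
Read 1: bits[0:3] width=3 -> value=7 (bin 111); offset now 3 = byte 0 bit 3; 53 bits remain
Read 2: bits[3:8] width=5 -> value=18 (bin 10010); offset now 8 = byte 1 bit 0; 48 bits remain
Read 3: bits[8:18] width=10 -> value=134 (bin 0010000110); offset now 18 = byte 2 bit 2; 38 bits remain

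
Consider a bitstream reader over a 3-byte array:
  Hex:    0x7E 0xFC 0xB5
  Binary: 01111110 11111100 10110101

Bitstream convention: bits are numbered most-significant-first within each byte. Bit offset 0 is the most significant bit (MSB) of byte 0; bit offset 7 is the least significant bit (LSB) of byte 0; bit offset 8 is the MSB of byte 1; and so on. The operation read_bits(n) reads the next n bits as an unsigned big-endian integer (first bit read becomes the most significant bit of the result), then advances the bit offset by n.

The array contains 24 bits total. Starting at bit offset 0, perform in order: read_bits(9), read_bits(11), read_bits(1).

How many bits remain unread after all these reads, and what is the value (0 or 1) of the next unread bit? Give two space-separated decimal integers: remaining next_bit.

Read 1: bits[0:9] width=9 -> value=253 (bin 011111101); offset now 9 = byte 1 bit 1; 15 bits remain
Read 2: bits[9:20] width=11 -> value=1995 (bin 11111001011); offset now 20 = byte 2 bit 4; 4 bits remain
Read 3: bits[20:21] width=1 -> value=0 (bin 0); offset now 21 = byte 2 bit 5; 3 bits remain

Answer: 3 1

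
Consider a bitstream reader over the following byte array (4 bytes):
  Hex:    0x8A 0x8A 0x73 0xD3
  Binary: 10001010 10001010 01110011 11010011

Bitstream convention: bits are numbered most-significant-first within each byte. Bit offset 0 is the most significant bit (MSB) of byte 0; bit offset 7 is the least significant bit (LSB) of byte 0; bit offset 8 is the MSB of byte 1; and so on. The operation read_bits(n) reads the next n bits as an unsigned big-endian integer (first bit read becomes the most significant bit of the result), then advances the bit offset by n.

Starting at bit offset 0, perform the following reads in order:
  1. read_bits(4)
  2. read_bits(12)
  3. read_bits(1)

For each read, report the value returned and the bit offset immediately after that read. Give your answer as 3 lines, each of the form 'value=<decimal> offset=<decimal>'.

Answer: value=8 offset=4
value=2698 offset=16
value=0 offset=17

Derivation:
Read 1: bits[0:4] width=4 -> value=8 (bin 1000); offset now 4 = byte 0 bit 4; 28 bits remain
Read 2: bits[4:16] width=12 -> value=2698 (bin 101010001010); offset now 16 = byte 2 bit 0; 16 bits remain
Read 3: bits[16:17] width=1 -> value=0 (bin 0); offset now 17 = byte 2 bit 1; 15 bits remain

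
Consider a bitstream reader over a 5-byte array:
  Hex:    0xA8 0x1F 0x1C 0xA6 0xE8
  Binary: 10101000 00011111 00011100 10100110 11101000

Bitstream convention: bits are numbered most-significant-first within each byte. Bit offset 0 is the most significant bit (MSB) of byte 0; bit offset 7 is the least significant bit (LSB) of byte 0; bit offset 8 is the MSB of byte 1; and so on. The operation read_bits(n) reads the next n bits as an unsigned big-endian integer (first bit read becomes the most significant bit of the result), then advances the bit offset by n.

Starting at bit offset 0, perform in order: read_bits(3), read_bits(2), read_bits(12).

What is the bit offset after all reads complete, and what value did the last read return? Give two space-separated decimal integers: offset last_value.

Read 1: bits[0:3] width=3 -> value=5 (bin 101); offset now 3 = byte 0 bit 3; 37 bits remain
Read 2: bits[3:5] width=2 -> value=1 (bin 01); offset now 5 = byte 0 bit 5; 35 bits remain
Read 3: bits[5:17] width=12 -> value=62 (bin 000000111110); offset now 17 = byte 2 bit 1; 23 bits remain

Answer: 17 62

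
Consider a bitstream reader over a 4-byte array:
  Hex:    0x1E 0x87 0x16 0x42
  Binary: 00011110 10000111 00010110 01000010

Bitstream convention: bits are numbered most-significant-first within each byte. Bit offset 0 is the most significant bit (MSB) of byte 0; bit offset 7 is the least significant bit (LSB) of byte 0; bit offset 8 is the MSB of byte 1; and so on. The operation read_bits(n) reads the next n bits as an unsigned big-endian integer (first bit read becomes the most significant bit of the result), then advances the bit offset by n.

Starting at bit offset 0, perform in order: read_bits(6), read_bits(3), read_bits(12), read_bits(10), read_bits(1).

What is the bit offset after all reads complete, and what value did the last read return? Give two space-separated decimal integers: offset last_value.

Answer: 32 0

Derivation:
Read 1: bits[0:6] width=6 -> value=7 (bin 000111); offset now 6 = byte 0 bit 6; 26 bits remain
Read 2: bits[6:9] width=3 -> value=5 (bin 101); offset now 9 = byte 1 bit 1; 23 bits remain
Read 3: bits[9:21] width=12 -> value=226 (bin 000011100010); offset now 21 = byte 2 bit 5; 11 bits remain
Read 4: bits[21:31] width=10 -> value=801 (bin 1100100001); offset now 31 = byte 3 bit 7; 1 bits remain
Read 5: bits[31:32] width=1 -> value=0 (bin 0); offset now 32 = byte 4 bit 0; 0 bits remain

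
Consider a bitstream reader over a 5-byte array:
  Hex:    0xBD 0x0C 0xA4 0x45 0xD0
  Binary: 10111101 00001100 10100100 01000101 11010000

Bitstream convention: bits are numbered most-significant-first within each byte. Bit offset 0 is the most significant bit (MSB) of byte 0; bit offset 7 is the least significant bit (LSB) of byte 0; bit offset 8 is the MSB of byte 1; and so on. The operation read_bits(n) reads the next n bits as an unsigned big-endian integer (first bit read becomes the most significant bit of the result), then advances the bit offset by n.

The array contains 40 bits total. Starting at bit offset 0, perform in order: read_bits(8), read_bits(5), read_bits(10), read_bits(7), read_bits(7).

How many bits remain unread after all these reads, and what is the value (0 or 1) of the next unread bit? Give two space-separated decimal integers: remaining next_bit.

Answer: 3 0

Derivation:
Read 1: bits[0:8] width=8 -> value=189 (bin 10111101); offset now 8 = byte 1 bit 0; 32 bits remain
Read 2: bits[8:13] width=5 -> value=1 (bin 00001); offset now 13 = byte 1 bit 5; 27 bits remain
Read 3: bits[13:23] width=10 -> value=594 (bin 1001010010); offset now 23 = byte 2 bit 7; 17 bits remain
Read 4: bits[23:30] width=7 -> value=17 (bin 0010001); offset now 30 = byte 3 bit 6; 10 bits remain
Read 5: bits[30:37] width=7 -> value=58 (bin 0111010); offset now 37 = byte 4 bit 5; 3 bits remain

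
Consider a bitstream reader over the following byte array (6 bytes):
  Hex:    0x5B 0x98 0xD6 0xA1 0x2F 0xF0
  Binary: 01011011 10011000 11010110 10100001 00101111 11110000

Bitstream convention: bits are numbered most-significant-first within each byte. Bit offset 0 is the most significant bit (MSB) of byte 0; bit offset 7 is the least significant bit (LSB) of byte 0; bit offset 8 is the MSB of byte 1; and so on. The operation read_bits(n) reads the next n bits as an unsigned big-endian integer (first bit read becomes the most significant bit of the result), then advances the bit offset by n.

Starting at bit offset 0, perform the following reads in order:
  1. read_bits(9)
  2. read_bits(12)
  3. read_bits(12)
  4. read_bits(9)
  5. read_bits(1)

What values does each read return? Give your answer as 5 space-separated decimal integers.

Read 1: bits[0:9] width=9 -> value=183 (bin 010110111); offset now 9 = byte 1 bit 1; 39 bits remain
Read 2: bits[9:21] width=12 -> value=794 (bin 001100011010); offset now 21 = byte 2 bit 5; 27 bits remain
Read 3: bits[21:33] width=12 -> value=3394 (bin 110101000010); offset now 33 = byte 4 bit 1; 15 bits remain
Read 4: bits[33:42] width=9 -> value=191 (bin 010111111); offset now 42 = byte 5 bit 2; 6 bits remain
Read 5: bits[42:43] width=1 -> value=1 (bin 1); offset now 43 = byte 5 bit 3; 5 bits remain

Answer: 183 794 3394 191 1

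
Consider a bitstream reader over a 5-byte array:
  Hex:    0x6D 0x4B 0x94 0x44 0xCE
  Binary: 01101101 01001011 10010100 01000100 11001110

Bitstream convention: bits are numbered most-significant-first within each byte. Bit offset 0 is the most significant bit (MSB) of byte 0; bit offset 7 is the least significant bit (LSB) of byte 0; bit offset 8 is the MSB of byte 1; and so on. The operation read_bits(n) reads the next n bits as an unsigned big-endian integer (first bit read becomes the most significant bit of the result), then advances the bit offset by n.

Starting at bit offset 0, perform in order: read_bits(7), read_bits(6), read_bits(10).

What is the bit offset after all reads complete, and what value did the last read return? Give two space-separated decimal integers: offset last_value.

Answer: 23 458

Derivation:
Read 1: bits[0:7] width=7 -> value=54 (bin 0110110); offset now 7 = byte 0 bit 7; 33 bits remain
Read 2: bits[7:13] width=6 -> value=41 (bin 101001); offset now 13 = byte 1 bit 5; 27 bits remain
Read 3: bits[13:23] width=10 -> value=458 (bin 0111001010); offset now 23 = byte 2 bit 7; 17 bits remain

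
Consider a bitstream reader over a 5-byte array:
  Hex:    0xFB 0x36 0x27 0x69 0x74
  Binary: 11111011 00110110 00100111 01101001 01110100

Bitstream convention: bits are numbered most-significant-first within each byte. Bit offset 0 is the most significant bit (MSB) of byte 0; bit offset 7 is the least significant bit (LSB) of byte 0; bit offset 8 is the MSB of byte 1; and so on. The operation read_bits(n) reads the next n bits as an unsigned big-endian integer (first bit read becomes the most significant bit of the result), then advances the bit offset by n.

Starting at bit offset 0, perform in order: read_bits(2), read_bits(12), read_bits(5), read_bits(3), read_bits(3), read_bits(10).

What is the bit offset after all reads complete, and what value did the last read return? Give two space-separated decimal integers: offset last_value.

Read 1: bits[0:2] width=2 -> value=3 (bin 11); offset now 2 = byte 0 bit 2; 38 bits remain
Read 2: bits[2:14] width=12 -> value=3789 (bin 111011001101); offset now 14 = byte 1 bit 6; 26 bits remain
Read 3: bits[14:19] width=5 -> value=17 (bin 10001); offset now 19 = byte 2 bit 3; 21 bits remain
Read 4: bits[19:22] width=3 -> value=1 (bin 001); offset now 22 = byte 2 bit 6; 18 bits remain
Read 5: bits[22:25] width=3 -> value=6 (bin 110); offset now 25 = byte 3 bit 1; 15 bits remain
Read 6: bits[25:35] width=10 -> value=843 (bin 1101001011); offset now 35 = byte 4 bit 3; 5 bits remain

Answer: 35 843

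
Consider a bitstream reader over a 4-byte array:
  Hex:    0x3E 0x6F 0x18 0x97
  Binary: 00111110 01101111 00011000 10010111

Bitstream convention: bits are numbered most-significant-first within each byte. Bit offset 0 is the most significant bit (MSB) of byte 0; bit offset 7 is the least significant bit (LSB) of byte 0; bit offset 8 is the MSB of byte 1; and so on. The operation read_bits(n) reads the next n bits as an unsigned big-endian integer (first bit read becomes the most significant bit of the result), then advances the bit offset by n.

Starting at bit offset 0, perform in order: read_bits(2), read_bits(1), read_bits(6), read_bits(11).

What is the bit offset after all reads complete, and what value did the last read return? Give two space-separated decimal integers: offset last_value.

Answer: 20 1777

Derivation:
Read 1: bits[0:2] width=2 -> value=0 (bin 00); offset now 2 = byte 0 bit 2; 30 bits remain
Read 2: bits[2:3] width=1 -> value=1 (bin 1); offset now 3 = byte 0 bit 3; 29 bits remain
Read 3: bits[3:9] width=6 -> value=60 (bin 111100); offset now 9 = byte 1 bit 1; 23 bits remain
Read 4: bits[9:20] width=11 -> value=1777 (bin 11011110001); offset now 20 = byte 2 bit 4; 12 bits remain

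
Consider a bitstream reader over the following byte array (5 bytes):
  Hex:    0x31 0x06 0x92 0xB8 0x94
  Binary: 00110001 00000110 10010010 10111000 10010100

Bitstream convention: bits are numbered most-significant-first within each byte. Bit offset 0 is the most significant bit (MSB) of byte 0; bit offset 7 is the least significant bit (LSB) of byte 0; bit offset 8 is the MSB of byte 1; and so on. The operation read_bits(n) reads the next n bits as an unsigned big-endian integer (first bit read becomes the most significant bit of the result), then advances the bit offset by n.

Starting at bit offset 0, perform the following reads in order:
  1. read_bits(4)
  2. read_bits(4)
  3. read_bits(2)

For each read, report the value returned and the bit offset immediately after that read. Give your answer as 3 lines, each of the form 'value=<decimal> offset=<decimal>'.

Answer: value=3 offset=4
value=1 offset=8
value=0 offset=10

Derivation:
Read 1: bits[0:4] width=4 -> value=3 (bin 0011); offset now 4 = byte 0 bit 4; 36 bits remain
Read 2: bits[4:8] width=4 -> value=1 (bin 0001); offset now 8 = byte 1 bit 0; 32 bits remain
Read 3: bits[8:10] width=2 -> value=0 (bin 00); offset now 10 = byte 1 bit 2; 30 bits remain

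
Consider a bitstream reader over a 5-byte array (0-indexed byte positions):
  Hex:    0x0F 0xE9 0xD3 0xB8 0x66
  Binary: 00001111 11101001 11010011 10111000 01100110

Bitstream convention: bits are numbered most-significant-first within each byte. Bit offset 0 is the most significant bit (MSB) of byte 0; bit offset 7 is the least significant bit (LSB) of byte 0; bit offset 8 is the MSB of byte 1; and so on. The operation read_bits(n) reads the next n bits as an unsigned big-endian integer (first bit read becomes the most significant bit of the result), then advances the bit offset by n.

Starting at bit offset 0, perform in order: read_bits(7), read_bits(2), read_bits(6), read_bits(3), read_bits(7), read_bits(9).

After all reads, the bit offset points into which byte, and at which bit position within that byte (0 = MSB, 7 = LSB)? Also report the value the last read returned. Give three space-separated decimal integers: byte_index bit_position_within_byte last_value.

Read 1: bits[0:7] width=7 -> value=7 (bin 0000111); offset now 7 = byte 0 bit 7; 33 bits remain
Read 2: bits[7:9] width=2 -> value=3 (bin 11); offset now 9 = byte 1 bit 1; 31 bits remain
Read 3: bits[9:15] width=6 -> value=52 (bin 110100); offset now 15 = byte 1 bit 7; 25 bits remain
Read 4: bits[15:18] width=3 -> value=7 (bin 111); offset now 18 = byte 2 bit 2; 22 bits remain
Read 5: bits[18:25] width=7 -> value=39 (bin 0100111); offset now 25 = byte 3 bit 1; 15 bits remain
Read 6: bits[25:34] width=9 -> value=225 (bin 011100001); offset now 34 = byte 4 bit 2; 6 bits remain

Answer: 4 2 225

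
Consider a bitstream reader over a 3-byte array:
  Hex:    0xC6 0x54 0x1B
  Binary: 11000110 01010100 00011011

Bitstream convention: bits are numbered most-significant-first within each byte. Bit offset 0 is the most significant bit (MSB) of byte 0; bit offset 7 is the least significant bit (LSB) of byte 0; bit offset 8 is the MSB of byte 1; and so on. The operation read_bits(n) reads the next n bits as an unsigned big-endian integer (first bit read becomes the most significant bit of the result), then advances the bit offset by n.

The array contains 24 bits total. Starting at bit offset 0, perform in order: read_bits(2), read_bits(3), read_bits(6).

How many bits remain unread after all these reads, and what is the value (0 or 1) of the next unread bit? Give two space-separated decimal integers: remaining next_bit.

Read 1: bits[0:2] width=2 -> value=3 (bin 11); offset now 2 = byte 0 bit 2; 22 bits remain
Read 2: bits[2:5] width=3 -> value=0 (bin 000); offset now 5 = byte 0 bit 5; 19 bits remain
Read 3: bits[5:11] width=6 -> value=50 (bin 110010); offset now 11 = byte 1 bit 3; 13 bits remain

Answer: 13 1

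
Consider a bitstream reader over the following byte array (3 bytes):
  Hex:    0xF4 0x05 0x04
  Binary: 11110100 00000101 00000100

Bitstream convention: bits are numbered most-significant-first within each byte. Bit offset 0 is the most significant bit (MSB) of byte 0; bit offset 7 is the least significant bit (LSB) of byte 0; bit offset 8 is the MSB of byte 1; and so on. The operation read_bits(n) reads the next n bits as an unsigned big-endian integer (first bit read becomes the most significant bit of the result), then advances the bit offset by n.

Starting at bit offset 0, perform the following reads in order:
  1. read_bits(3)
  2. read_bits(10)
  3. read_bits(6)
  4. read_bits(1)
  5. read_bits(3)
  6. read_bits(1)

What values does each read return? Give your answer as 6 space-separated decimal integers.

Read 1: bits[0:3] width=3 -> value=7 (bin 111); offset now 3 = byte 0 bit 3; 21 bits remain
Read 2: bits[3:13] width=10 -> value=640 (bin 1010000000); offset now 13 = byte 1 bit 5; 11 bits remain
Read 3: bits[13:19] width=6 -> value=40 (bin 101000); offset now 19 = byte 2 bit 3; 5 bits remain
Read 4: bits[19:20] width=1 -> value=0 (bin 0); offset now 20 = byte 2 bit 4; 4 bits remain
Read 5: bits[20:23] width=3 -> value=2 (bin 010); offset now 23 = byte 2 bit 7; 1 bits remain
Read 6: bits[23:24] width=1 -> value=0 (bin 0); offset now 24 = byte 3 bit 0; 0 bits remain

Answer: 7 640 40 0 2 0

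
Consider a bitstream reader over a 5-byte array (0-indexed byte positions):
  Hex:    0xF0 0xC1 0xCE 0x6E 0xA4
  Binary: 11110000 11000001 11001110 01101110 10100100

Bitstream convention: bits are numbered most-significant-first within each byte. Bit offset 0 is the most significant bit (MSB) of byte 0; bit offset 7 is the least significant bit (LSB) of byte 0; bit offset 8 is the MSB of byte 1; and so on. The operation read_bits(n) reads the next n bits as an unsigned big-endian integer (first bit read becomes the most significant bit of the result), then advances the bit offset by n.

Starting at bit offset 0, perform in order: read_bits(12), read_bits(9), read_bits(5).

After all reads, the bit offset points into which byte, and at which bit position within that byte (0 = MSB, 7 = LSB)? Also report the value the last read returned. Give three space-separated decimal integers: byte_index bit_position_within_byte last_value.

Read 1: bits[0:12] width=12 -> value=3852 (bin 111100001100); offset now 12 = byte 1 bit 4; 28 bits remain
Read 2: bits[12:21] width=9 -> value=57 (bin 000111001); offset now 21 = byte 2 bit 5; 19 bits remain
Read 3: bits[21:26] width=5 -> value=25 (bin 11001); offset now 26 = byte 3 bit 2; 14 bits remain

Answer: 3 2 25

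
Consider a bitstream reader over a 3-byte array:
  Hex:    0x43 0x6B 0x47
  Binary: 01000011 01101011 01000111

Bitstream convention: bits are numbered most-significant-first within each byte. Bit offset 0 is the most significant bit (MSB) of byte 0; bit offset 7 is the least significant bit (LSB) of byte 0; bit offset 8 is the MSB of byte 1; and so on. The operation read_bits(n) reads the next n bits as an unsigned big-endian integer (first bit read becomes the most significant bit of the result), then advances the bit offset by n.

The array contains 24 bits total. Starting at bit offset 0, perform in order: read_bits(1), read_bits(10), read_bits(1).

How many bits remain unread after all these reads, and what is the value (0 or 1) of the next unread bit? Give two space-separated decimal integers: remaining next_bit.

Answer: 12 1

Derivation:
Read 1: bits[0:1] width=1 -> value=0 (bin 0); offset now 1 = byte 0 bit 1; 23 bits remain
Read 2: bits[1:11] width=10 -> value=539 (bin 1000011011); offset now 11 = byte 1 bit 3; 13 bits remain
Read 3: bits[11:12] width=1 -> value=0 (bin 0); offset now 12 = byte 1 bit 4; 12 bits remain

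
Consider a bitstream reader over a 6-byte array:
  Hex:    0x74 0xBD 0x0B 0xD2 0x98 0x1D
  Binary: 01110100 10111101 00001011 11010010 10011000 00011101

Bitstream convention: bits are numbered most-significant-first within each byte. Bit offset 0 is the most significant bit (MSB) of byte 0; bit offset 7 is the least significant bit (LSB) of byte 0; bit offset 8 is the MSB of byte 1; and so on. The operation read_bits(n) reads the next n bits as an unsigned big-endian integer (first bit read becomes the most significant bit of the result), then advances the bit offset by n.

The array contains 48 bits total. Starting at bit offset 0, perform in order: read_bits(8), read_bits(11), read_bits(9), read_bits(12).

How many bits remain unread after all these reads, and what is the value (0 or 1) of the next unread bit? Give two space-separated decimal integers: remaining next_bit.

Answer: 8 0

Derivation:
Read 1: bits[0:8] width=8 -> value=116 (bin 01110100); offset now 8 = byte 1 bit 0; 40 bits remain
Read 2: bits[8:19] width=11 -> value=1512 (bin 10111101000); offset now 19 = byte 2 bit 3; 29 bits remain
Read 3: bits[19:28] width=9 -> value=189 (bin 010111101); offset now 28 = byte 3 bit 4; 20 bits remain
Read 4: bits[28:40] width=12 -> value=664 (bin 001010011000); offset now 40 = byte 5 bit 0; 8 bits remain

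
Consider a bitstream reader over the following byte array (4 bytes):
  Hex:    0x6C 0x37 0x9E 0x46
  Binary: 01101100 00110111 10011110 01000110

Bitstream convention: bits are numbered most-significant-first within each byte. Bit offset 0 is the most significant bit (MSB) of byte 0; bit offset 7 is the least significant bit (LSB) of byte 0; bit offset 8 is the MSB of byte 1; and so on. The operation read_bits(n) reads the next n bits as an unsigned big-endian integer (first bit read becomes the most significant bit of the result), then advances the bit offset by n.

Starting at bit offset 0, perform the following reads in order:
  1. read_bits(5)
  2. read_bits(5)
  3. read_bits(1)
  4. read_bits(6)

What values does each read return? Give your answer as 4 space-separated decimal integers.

Answer: 13 16 1 47

Derivation:
Read 1: bits[0:5] width=5 -> value=13 (bin 01101); offset now 5 = byte 0 bit 5; 27 bits remain
Read 2: bits[5:10] width=5 -> value=16 (bin 10000); offset now 10 = byte 1 bit 2; 22 bits remain
Read 3: bits[10:11] width=1 -> value=1 (bin 1); offset now 11 = byte 1 bit 3; 21 bits remain
Read 4: bits[11:17] width=6 -> value=47 (bin 101111); offset now 17 = byte 2 bit 1; 15 bits remain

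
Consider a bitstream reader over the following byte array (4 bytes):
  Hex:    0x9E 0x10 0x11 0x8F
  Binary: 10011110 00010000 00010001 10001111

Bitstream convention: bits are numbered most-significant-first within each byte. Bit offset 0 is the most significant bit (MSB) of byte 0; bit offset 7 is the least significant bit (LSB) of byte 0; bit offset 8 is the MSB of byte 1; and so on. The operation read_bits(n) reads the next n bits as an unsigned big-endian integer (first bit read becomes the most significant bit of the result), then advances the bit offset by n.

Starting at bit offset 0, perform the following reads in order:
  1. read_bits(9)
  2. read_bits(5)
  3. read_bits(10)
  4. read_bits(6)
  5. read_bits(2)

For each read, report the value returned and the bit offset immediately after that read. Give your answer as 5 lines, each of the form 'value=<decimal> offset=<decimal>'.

Answer: value=316 offset=9
value=4 offset=14
value=17 offset=24
value=35 offset=30
value=3 offset=32

Derivation:
Read 1: bits[0:9] width=9 -> value=316 (bin 100111100); offset now 9 = byte 1 bit 1; 23 bits remain
Read 2: bits[9:14] width=5 -> value=4 (bin 00100); offset now 14 = byte 1 bit 6; 18 bits remain
Read 3: bits[14:24] width=10 -> value=17 (bin 0000010001); offset now 24 = byte 3 bit 0; 8 bits remain
Read 4: bits[24:30] width=6 -> value=35 (bin 100011); offset now 30 = byte 3 bit 6; 2 bits remain
Read 5: bits[30:32] width=2 -> value=3 (bin 11); offset now 32 = byte 4 bit 0; 0 bits remain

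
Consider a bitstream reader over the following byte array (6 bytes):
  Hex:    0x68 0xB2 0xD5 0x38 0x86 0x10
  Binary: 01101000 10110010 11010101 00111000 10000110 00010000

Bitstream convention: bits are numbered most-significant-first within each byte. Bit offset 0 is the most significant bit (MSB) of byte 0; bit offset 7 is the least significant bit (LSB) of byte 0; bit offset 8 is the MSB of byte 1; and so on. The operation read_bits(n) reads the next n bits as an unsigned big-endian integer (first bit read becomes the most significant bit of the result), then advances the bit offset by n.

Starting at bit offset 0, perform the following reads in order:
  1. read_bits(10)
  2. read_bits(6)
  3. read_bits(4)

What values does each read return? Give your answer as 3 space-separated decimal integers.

Read 1: bits[0:10] width=10 -> value=418 (bin 0110100010); offset now 10 = byte 1 bit 2; 38 bits remain
Read 2: bits[10:16] width=6 -> value=50 (bin 110010); offset now 16 = byte 2 bit 0; 32 bits remain
Read 3: bits[16:20] width=4 -> value=13 (bin 1101); offset now 20 = byte 2 bit 4; 28 bits remain

Answer: 418 50 13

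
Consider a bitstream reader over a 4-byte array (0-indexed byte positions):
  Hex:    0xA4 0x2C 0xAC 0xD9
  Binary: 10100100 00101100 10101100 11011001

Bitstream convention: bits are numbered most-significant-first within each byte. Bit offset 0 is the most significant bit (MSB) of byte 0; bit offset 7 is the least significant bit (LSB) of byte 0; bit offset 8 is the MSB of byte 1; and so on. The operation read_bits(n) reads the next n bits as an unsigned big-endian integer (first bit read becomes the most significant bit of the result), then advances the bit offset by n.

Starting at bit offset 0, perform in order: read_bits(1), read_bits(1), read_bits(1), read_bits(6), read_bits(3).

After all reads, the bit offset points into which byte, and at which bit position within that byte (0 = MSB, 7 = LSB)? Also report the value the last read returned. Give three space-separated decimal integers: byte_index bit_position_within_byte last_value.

Read 1: bits[0:1] width=1 -> value=1 (bin 1); offset now 1 = byte 0 bit 1; 31 bits remain
Read 2: bits[1:2] width=1 -> value=0 (bin 0); offset now 2 = byte 0 bit 2; 30 bits remain
Read 3: bits[2:3] width=1 -> value=1 (bin 1); offset now 3 = byte 0 bit 3; 29 bits remain
Read 4: bits[3:9] width=6 -> value=8 (bin 001000); offset now 9 = byte 1 bit 1; 23 bits remain
Read 5: bits[9:12] width=3 -> value=2 (bin 010); offset now 12 = byte 1 bit 4; 20 bits remain

Answer: 1 4 2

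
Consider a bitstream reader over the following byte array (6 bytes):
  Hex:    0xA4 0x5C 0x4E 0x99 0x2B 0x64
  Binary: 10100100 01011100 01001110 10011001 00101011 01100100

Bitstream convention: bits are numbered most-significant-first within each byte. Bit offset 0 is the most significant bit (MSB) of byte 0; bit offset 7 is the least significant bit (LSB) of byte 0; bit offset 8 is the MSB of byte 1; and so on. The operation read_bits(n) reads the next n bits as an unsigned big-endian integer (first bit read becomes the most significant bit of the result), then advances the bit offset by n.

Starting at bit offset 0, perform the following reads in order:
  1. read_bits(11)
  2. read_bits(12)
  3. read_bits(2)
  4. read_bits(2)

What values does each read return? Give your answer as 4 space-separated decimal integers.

Read 1: bits[0:11] width=11 -> value=1314 (bin 10100100010); offset now 11 = byte 1 bit 3; 37 bits remain
Read 2: bits[11:23] width=12 -> value=3623 (bin 111000100111); offset now 23 = byte 2 bit 7; 25 bits remain
Read 3: bits[23:25] width=2 -> value=1 (bin 01); offset now 25 = byte 3 bit 1; 23 bits remain
Read 4: bits[25:27] width=2 -> value=0 (bin 00); offset now 27 = byte 3 bit 3; 21 bits remain

Answer: 1314 3623 1 0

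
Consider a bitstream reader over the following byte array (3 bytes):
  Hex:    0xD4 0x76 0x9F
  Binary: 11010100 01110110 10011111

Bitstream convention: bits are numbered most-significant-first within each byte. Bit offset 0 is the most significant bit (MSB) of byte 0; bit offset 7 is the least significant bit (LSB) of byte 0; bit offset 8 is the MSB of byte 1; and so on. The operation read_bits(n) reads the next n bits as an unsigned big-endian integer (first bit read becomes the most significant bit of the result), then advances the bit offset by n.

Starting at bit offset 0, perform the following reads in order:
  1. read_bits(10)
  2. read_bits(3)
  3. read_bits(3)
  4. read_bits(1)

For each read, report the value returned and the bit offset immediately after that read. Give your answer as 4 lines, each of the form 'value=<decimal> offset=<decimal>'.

Answer: value=849 offset=10
value=6 offset=13
value=6 offset=16
value=1 offset=17

Derivation:
Read 1: bits[0:10] width=10 -> value=849 (bin 1101010001); offset now 10 = byte 1 bit 2; 14 bits remain
Read 2: bits[10:13] width=3 -> value=6 (bin 110); offset now 13 = byte 1 bit 5; 11 bits remain
Read 3: bits[13:16] width=3 -> value=6 (bin 110); offset now 16 = byte 2 bit 0; 8 bits remain
Read 4: bits[16:17] width=1 -> value=1 (bin 1); offset now 17 = byte 2 bit 1; 7 bits remain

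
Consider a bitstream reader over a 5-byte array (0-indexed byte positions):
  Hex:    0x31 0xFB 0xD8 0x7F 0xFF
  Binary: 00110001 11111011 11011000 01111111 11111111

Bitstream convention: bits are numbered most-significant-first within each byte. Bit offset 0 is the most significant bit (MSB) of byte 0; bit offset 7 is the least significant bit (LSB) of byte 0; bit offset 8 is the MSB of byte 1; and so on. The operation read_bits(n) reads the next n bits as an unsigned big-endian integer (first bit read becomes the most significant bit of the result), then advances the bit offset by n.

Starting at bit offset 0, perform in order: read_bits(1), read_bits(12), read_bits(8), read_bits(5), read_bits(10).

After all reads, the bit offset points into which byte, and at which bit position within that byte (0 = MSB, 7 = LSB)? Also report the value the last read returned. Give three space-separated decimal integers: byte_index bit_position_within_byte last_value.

Answer: 4 4 1023

Derivation:
Read 1: bits[0:1] width=1 -> value=0 (bin 0); offset now 1 = byte 0 bit 1; 39 bits remain
Read 2: bits[1:13] width=12 -> value=1599 (bin 011000111111); offset now 13 = byte 1 bit 5; 27 bits remain
Read 3: bits[13:21] width=8 -> value=123 (bin 01111011); offset now 21 = byte 2 bit 5; 19 bits remain
Read 4: bits[21:26] width=5 -> value=1 (bin 00001); offset now 26 = byte 3 bit 2; 14 bits remain
Read 5: bits[26:36] width=10 -> value=1023 (bin 1111111111); offset now 36 = byte 4 bit 4; 4 bits remain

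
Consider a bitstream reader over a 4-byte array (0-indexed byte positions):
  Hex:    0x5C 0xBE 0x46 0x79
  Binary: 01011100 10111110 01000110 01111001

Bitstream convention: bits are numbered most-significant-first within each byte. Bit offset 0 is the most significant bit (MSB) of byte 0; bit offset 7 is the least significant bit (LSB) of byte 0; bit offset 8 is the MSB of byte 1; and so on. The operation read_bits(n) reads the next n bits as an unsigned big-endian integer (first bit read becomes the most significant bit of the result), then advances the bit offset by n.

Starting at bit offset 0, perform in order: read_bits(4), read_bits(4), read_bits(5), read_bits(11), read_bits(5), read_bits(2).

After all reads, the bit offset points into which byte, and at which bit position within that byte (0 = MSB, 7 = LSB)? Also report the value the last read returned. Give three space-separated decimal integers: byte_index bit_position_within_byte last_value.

Read 1: bits[0:4] width=4 -> value=5 (bin 0101); offset now 4 = byte 0 bit 4; 28 bits remain
Read 2: bits[4:8] width=4 -> value=12 (bin 1100); offset now 8 = byte 1 bit 0; 24 bits remain
Read 3: bits[8:13] width=5 -> value=23 (bin 10111); offset now 13 = byte 1 bit 5; 19 bits remain
Read 4: bits[13:24] width=11 -> value=1606 (bin 11001000110); offset now 24 = byte 3 bit 0; 8 bits remain
Read 5: bits[24:29] width=5 -> value=15 (bin 01111); offset now 29 = byte 3 bit 5; 3 bits remain
Read 6: bits[29:31] width=2 -> value=0 (bin 00); offset now 31 = byte 3 bit 7; 1 bits remain

Answer: 3 7 0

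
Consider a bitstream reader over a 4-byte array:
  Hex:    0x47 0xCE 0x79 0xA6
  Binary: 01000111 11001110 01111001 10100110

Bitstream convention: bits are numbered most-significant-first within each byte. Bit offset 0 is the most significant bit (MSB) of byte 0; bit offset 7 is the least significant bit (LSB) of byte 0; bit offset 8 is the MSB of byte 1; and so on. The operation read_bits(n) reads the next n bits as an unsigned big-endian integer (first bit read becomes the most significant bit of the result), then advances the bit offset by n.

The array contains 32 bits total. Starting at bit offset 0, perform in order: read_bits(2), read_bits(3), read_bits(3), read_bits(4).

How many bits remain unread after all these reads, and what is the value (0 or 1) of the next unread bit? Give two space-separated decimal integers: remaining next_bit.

Read 1: bits[0:2] width=2 -> value=1 (bin 01); offset now 2 = byte 0 bit 2; 30 bits remain
Read 2: bits[2:5] width=3 -> value=0 (bin 000); offset now 5 = byte 0 bit 5; 27 bits remain
Read 3: bits[5:8] width=3 -> value=7 (bin 111); offset now 8 = byte 1 bit 0; 24 bits remain
Read 4: bits[8:12] width=4 -> value=12 (bin 1100); offset now 12 = byte 1 bit 4; 20 bits remain

Answer: 20 1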